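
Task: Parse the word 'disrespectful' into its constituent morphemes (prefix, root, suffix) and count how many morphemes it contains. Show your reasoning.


Step 1: Identify prefix: 'dis' (meaning: not/apart)
Step 2: Identify root: 'respect'
Step 3: Identify suffix(es): 'ful'
Decomposition: dis- (prefix: not/apart) + respect (root) + -ful (suffix: full of)
Total morphemes: 3

3 morphemes (dis- (prefix: not/apart) + respect (root) + -ful (suffix: full of))


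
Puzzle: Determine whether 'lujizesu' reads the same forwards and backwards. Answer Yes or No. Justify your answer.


Forward: 'lujizesu'
Reversed: 'usezijul'
They differ.

No


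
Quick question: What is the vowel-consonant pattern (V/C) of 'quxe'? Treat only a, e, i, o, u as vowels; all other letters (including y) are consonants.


Letter mapping: q = C, u = V, x = C, e = V.

CVCV


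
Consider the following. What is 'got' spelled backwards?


Reverse 'got' character by character: 'tog'.

tog


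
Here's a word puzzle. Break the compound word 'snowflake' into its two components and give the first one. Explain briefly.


Split 'snowflake' into 'snow' + 'flake'. The first part is 'snow'.

snow


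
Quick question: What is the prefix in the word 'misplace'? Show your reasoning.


The word 'misplace' = 'mis' (prefix) + 'place' (root). The prefix is 'mis'.

mis


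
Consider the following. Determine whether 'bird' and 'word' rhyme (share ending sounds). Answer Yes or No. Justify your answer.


Rime (stressed vowel + following sounds) of 'bird': -ird = /ɜːrd/
Rime of 'word': -ord = /ɜːrd/
/ɜːrd/ and /ɜːrd/ are the same ending sound, so the words rhyme.

Yes


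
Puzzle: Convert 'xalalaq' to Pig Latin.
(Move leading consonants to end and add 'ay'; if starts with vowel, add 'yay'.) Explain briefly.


'xalalaq': move consonant cluster 'x' to end and add 'ay': 'alalaqxay'.

alalaqxay


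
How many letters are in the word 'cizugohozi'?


Spell out 'cizugohozi' and number each letter: c(1), i(2), z(3), u(4), g(5), o(6), h(7), o(8), z(9), i(10). Total: 10 letters.

10


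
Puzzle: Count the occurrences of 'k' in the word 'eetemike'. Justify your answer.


Letter 'k' in 'eetemike': found at position(s) 7 = 1 occurrence(s).

1


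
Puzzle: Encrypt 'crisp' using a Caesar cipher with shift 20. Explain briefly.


Shift each letter by 20: c -> w, r -> l, i -> c, s -> m, p -> j. Result: 'wlcmj'.

wlcmj


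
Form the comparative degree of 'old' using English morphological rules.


Apply comparative formation (add -er): 'old' -> 'older'.

older


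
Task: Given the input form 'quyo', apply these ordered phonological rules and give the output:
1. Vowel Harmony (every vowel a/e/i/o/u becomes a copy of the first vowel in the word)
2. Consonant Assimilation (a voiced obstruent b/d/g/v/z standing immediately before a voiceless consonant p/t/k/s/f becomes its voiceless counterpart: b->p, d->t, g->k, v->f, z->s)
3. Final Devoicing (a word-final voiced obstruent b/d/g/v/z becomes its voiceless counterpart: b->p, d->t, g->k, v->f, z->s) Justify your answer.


Starting form: 'quyo'
Rule 1: Vowel Harmony: all vowels become 'u' (matching first vowel). 'quyo' -> 'quyu'
Rule 2: Consonant Assimilation: no voiced obstruent (b/d/g/v/z) stands immediately before a voiceless consonant (p/t/k/s/f). No change.
Rule 3: Final Devoicing: the word ends in the vowel 'u', not a consonant. No change.
Final form: 'quyu'

quyu


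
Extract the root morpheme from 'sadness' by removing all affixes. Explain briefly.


Remove suffix '-ness' from 'sadness' to get root 'sad'.

sad


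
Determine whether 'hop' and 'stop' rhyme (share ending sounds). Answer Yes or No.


Rime (stressed vowel + following sounds) of 'hop': -op = /ɒp/
Rime of 'stop': -op = /ɒp/
/ɒp/ and /ɒp/ are the same ending sound, so the words rhyme.

Yes


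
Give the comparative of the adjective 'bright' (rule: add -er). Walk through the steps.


Apply comparative formation (add -er): 'bright' -> 'brighter'.

brighter


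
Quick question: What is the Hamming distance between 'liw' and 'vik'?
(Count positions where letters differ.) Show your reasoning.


Alignment:
Position 1: 'l' vs 'v' = DIFFER
Position 2: 'i' vs 'i' = match
Position 3: 'w' vs 'k' = DIFFER
Total differences: 2

2


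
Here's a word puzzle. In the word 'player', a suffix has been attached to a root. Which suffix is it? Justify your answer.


The word 'player' = 'play' (root) + '-er' (suffix). The suffix is '-er'.

er


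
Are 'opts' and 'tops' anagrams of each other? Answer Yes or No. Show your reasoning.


Sorted letters of 'opts': 'opst'
Sorted letters of 'tops': 'opst'
They match.

Yes


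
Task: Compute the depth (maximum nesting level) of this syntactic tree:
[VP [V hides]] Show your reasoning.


Count bracket nesting levels:
'[' at pos 0: depth = 1
'[' at pos 4: depth = 2
Maximum depth reached: 2

2


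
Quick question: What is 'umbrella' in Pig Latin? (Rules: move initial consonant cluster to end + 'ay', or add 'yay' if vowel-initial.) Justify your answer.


'umbrella' starts with a vowel, so add 'yay': 'umbrellayay'.

umbrellayay


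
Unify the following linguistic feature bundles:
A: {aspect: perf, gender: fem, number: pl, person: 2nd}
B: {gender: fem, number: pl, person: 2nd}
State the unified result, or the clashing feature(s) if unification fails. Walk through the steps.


Compare features:
aspect: A=perf vs B=_ -> unified: perf
gender: A=fem vs B=fem -> unified: fem
number: A=pl vs B=pl -> unified: pl
person: A=2nd vs B=2nd -> unified: 2nd
No clashes found.

Unified: {aspect: perf, gender: fem, number: pl, person: 2nd}


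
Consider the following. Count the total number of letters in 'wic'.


Spell out 'wic' and number each letter: w(1), i(2), c(3). Total: 3 letters.

3


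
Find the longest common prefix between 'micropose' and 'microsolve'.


Compare from the start: 5 characters match: 'micro'. Mismatch at position 6: 'p' vs 's'.

micro


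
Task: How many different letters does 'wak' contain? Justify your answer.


Unique letters in 'wak': {a, k, w} = 3 distinct letters.

3


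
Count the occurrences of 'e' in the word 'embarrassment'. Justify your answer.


Letter 'e' in 'embarrassment': found at position(s) 1, 11 = 2 occurrence(s).

2


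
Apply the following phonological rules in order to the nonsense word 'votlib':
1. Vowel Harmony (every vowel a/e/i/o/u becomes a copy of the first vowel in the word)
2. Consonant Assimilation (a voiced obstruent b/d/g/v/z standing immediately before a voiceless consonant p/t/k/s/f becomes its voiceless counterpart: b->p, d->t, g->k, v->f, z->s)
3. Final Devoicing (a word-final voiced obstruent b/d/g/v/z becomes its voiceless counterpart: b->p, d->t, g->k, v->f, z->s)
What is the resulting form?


Starting form: 'votlib'
Rule 1: Vowel Harmony: all vowels become 'o' (matching first vowel). 'votlib' -> 'votlob'
Rule 2: Consonant Assimilation: no voiced obstruent (b/d/g/v/z) stands immediately before a voiceless consonant (p/t/k/s/f). No change.
Rule 3: Final Devoicing: word-final voiced obstruent 'b' becomes voiceless 'p'. 'votlob' -> 'votlop'
Final form: 'votlop'

votlop


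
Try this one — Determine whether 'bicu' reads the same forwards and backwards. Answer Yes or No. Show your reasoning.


Forward: 'bicu'
Reversed: 'ucib'
They differ.

No


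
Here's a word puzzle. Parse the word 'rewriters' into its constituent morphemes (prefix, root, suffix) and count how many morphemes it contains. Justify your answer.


Step 1: Identify prefix: 're' (meaning: again)
Step 2: Identify root: 'write'
Step 3: Identify suffix(es): 'er, s'
Decomposition: re- (prefix: again) + write (root) + -er (suffix: one who) + -s (plural)
Total morphemes: 4

4 morphemes (re- (prefix: again) + write (root) + -er (suffix: one who) + -s (plural))


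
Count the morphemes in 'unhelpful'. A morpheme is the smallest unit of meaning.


Decomposition: un- (prefix) + help (root) + -ful (suffix) = 3 morpheme(s)

3 morphemes


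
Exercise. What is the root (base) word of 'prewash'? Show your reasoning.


Remove prefix 'pre' from 'prewash' to get root 'wash'.

wash


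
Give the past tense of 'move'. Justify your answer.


Apply rule: Add -d (word ends in -e). 'move' becomes 'moved'.

moved


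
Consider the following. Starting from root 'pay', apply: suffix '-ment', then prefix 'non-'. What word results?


Step 1: Add suffix '-ment' to 'pay' = 'payment'
Step 2: Add prefix 'non-' to 'payment' = 'nonpayment'

nonpayment


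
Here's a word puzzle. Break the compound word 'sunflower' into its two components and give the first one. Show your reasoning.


Split 'sunflower' into 'sun' + 'flower'. The first part is 'sun'.

sun


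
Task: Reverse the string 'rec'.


Reverse 'rec' character by character: 'cer'.

cer


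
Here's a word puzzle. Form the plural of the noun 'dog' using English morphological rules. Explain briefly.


Apply rule: Add -s. 'dog' becomes 'dogs'.

dogs


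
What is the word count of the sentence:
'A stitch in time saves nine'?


Split into words: A | stitch | in | time | saves | nine = 6 words.

6


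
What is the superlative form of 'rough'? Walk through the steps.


Apply superlative formation (add -est): 'rough' -> 'roughest'.

roughest


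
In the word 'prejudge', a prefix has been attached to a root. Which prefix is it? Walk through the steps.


The word 'prejudge' = 'pre' (prefix) + 'judge' (root). The prefix is 'pre'.

pre


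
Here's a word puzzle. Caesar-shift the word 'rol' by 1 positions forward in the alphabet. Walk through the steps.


Shift each letter by 1: r -> s, o -> p, l -> m. Result: 'spm'.

spm


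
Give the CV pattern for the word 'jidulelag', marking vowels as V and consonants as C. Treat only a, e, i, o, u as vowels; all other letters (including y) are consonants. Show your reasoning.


Letter mapping: j = C, i = V, d = C, u = V, l = C, e = V, l = C, a = V, g = C.

CVCVCVCVC


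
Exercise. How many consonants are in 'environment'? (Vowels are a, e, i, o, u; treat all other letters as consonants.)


Consonants in 'environment': n, v, r, n, m, n, t = 7 consonants.

7


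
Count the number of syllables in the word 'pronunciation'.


Break 'pronunciation' into syllables: pro-nun-ci-a-tion -> pro | nun | ci | a | tion = 5 syllables

5 syllables


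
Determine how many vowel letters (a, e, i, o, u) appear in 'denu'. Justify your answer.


Vowels in 'denu': e, u = 2 vowels.

2


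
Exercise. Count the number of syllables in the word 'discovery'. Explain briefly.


Break 'discovery' into syllables: dis-cov-er-y -> dis | cov | er | y = 4 syllables

4 syllables


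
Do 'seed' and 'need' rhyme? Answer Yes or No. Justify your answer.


Rime (stressed vowel + following sounds) of 'seed': -eed = /iːd/
Rime of 'need': -eed = /iːd/
/iːd/ and /iːd/ are the same ending sound, so the words rhyme.

Yes


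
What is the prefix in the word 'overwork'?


The word 'overwork' = 'over' (prefix) + 'work' (root). The prefix is 'over'.

over


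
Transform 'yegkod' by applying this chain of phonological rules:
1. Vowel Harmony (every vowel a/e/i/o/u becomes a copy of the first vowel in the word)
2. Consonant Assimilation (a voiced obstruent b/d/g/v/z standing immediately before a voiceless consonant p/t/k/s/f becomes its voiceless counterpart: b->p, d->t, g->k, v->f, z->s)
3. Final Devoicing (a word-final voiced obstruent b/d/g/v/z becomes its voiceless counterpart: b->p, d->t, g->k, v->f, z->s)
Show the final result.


Starting form: 'yegkod'
Rule 1: Vowel Harmony: all vowels become 'e' (matching first vowel). 'yegkod' -> 'yegked'
Rule 2: Consonant Assimilation: voiced obstruent before voiceless consonant becomes voiceless ('gk' -> 'kk'). 'yegked' -> 'yekked'
Rule 3: Final Devoicing: word-final voiced obstruent 'd' becomes voiceless 't'. 'yekked' -> 'yekket'
Final form: 'yekket'

yekket


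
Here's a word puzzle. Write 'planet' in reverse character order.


Reverse 'planet' character by character: 'tenalp'.

tenalp


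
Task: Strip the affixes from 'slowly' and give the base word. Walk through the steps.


Remove suffix '-ly' from 'slowly' to get root 'slow'.

slow


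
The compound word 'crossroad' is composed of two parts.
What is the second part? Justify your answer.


Split 'crossroad' into 'cross' + 'road'. The second part is 'road'.

road


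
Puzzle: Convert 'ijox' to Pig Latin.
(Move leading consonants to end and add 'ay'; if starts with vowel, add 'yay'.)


'ijox' starts with a vowel, so add 'yay': 'ijoxyay'.

ijoxyay


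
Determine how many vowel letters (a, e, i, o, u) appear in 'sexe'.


Vowels in 'sexe': e, e = 2 vowels.

2


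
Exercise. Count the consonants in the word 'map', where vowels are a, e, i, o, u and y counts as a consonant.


Consonants in 'map': m, p = 2 consonants.

2


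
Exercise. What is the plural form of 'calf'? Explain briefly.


Apply rule: Change -f to -ves. 'calf' becomes 'calves'.

calves


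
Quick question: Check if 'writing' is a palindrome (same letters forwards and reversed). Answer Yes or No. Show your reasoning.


Forward: 'writing'
Reversed: 'gnitirw'
They differ.

No


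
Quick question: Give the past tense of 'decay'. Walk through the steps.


Apply rule: Add -ed. 'decay' becomes 'decayed'.

decayed


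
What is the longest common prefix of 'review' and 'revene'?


Compare from the start: 3 characters match: 'rev'. Mismatch at position 4: 'i' vs 'e'.

rev


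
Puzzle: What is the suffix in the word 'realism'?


The word 'realism' = 'real' (root) + '-ism' (suffix). The suffix is '-ism'.

ism


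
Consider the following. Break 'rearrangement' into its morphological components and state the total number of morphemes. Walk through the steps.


Step 1: Identify prefix: 're' (meaning: again)
Step 2: Identify root: 'arrange'
Step 3: Identify suffix(es): 'ment'
Decomposition: re- (prefix: again) + arrange (root) + -ment (suffix: action/result)
Total morphemes: 3

3 morphemes (re- (prefix: again) + arrange (root) + -ment (suffix: action/result))


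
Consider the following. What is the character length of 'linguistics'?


Spell out 'linguistics' and number each letter: l(1), i(2), n(3), g(4), u(5), i(6), s(7), t(8), i(9), c(10), s(11). Total: 11 letters.

11


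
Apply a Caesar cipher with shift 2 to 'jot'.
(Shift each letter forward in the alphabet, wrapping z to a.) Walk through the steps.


Shift each letter by 2: j -> l, o -> q, t -> v. Result: 'lqv'.

lqv


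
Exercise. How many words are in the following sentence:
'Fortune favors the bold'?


Split into words: Fortune | favors | the | bold = 4 words.

4


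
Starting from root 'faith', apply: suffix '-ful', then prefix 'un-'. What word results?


Step 1: Add suffix '-ful' to 'faith' = 'faithful'
Step 2: Add prefix 'un-' to 'faithful' = 'unfaithful'

unfaithful


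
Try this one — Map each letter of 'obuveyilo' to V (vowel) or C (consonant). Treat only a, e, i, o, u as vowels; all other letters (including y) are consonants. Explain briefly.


Letter mapping: o = V, b = C, u = V, v = C, e = V, y = C, i = V, l = C, o = V.

VCVCVCVCV


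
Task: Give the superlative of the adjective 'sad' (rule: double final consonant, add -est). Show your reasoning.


Apply superlative formation (double final consonant, add -est): 'sad' -> 'saddest'.

saddest


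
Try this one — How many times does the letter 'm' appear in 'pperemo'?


Letter 'm' in 'pperemo': found at position(s) 6 = 1 occurrence(s).

1


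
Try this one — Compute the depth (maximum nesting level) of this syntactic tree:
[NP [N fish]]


Count bracket nesting levels:
'[' at pos 0: depth = 1
'[' at pos 4: depth = 2
Maximum depth reached: 2

2


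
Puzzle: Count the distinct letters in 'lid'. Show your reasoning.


Unique letters in 'lid': {d, i, l} = 3 distinct letters.

3


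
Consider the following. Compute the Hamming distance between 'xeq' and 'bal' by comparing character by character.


Alignment:
Position 1: 'x' vs 'b' = DIFFER
Position 2: 'e' vs 'a' = DIFFER
Position 3: 'q' vs 'l' = DIFFER
Total differences: 3

3


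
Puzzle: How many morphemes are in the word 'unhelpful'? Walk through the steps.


Decomposition: un- (prefix) + help (root) + -ful (suffix) = 3 morpheme(s)

3 morphemes


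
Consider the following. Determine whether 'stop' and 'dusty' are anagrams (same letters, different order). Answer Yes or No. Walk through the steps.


Sorted letters of 'stop': 'opst'
Sorted letters of 'dusty': 'dstuy'
They do not match.

No


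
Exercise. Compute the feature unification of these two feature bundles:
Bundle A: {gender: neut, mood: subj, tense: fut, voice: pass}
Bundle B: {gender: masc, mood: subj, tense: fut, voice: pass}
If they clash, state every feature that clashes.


Compare features:
gender: A=neut vs B=masc -> CLASH
mood: A=subj vs B=subj -> unified: subj
tense: A=fut vs B=fut -> unified: fut
voice: A=pass vs B=pass -> unified: pass
Clash detected on feature 'gender' (neut vs masc); unification fails.

CLASH on 'gender' (neut vs masc)


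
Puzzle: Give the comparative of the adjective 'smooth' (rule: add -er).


Apply comparative formation (add -er): 'smooth' -> 'smoother'.

smoother


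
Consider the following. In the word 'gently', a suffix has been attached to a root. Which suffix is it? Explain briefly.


The word 'gently' = 'gentle' (root) + '-ly' (suffix). The suffix is '-ly'.

ly


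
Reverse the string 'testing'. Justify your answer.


Reverse 'testing' character by character: 'gnitset'.

gnitset


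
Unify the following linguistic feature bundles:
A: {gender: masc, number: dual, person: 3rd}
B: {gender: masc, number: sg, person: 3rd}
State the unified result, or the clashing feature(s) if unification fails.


Compare features:
gender: A=masc vs B=masc -> unified: masc
number: A=dual vs B=sg -> CLASH
person: A=3rd vs B=3rd -> unified: 3rd
Clash detected on feature 'number' (dual vs sg); unification fails.

CLASH on 'number' (dual vs sg)


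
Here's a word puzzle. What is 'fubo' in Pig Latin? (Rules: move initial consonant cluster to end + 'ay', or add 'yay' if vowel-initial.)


'fubo': move consonant cluster 'f' to end and add 'ay': 'ubofay'.

ubofay


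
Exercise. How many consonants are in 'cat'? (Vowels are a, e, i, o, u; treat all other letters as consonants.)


Consonants in 'cat': c, t = 2 consonants.

2


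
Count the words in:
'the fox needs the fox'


Split into words: the | fox | needs | the | fox = 5 words.

5


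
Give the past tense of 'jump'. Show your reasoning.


Apply rule: Add -ed. 'jump' becomes 'jumped'.

jumped


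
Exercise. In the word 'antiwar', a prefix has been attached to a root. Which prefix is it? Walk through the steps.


The word 'antiwar' = 'anti' (prefix) + 'war' (root). The prefix is 'anti'.

anti


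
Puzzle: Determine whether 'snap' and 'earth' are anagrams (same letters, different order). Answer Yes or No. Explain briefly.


Sorted letters of 'snap': 'anps'
Sorted letters of 'earth': 'aehrt'
They do not match.

No


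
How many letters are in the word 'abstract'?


Spell out 'abstract' and number each letter: a(1), b(2), s(3), t(4), r(5), a(6), c(7), t(8). Total: 8 letters.

8


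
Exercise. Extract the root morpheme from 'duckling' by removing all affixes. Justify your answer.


Remove suffix '-ling' from 'duckling' to get root 'duck'.

duck


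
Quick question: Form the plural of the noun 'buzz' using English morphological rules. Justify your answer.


Apply rule: Add -es (sibilant/fricative ending). 'buzz' becomes 'buzzes'.

buzzes


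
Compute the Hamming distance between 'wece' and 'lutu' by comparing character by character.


Alignment:
Position 1: 'w' vs 'l' = DIFFER
Position 2: 'e' vs 'u' = DIFFER
Position 3: 'c' vs 't' = DIFFER
Position 4: 'e' vs 'u' = DIFFER
Total differences: 4

4


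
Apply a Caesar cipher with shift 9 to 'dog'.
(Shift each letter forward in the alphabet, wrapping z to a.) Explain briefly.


Shift each letter by 9: d -> m, o -> x, g -> p. Result: 'mxp'.

mxp


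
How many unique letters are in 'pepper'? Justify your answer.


Unique letters in 'pepper': {e, p, r} = 3 distinct letters.

3


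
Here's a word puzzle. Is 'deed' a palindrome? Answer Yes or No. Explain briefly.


Forward: 'deed'
Reversed: 'deed'
They are identical.

Yes


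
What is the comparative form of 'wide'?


Apply comparative formation (ends in e: add -r): 'wide' -> 'wider'.

wider


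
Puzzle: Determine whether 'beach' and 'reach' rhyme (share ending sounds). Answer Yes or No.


Rime (stressed vowel + following sounds) of 'beach': -each = /iːtʃ/
Rime of 'reach': -each = /iːtʃ/
/iːtʃ/ and /iːtʃ/ are the same ending sound, so the words rhyme.

Yes


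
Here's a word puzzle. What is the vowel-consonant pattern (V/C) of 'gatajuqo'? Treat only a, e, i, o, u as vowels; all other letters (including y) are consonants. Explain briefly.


Letter mapping: g = C, a = V, t = C, a = V, j = C, u = V, q = C, o = V.

CVCVCVCV


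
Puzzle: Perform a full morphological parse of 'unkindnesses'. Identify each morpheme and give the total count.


Step 1: Identify prefix: 'un' (meaning: not/reverse)
Step 2: Identify root: 'kind'
Step 3: Identify suffix(es): 'ness, es'
Decomposition: un- (prefix: not/reverse) + kind (root) + -ness (suffix: state of) + -es (plural)
Total morphemes: 4

4 morphemes (un- (prefix: not/reverse) + kind (root) + -ness (suffix: state of) + -es (plural))


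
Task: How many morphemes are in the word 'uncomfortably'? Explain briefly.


Decomposition: un- (prefix) + comfort (root) + -able (suffix) + -ly (suffix) = 4 morpheme(s)

4 morphemes


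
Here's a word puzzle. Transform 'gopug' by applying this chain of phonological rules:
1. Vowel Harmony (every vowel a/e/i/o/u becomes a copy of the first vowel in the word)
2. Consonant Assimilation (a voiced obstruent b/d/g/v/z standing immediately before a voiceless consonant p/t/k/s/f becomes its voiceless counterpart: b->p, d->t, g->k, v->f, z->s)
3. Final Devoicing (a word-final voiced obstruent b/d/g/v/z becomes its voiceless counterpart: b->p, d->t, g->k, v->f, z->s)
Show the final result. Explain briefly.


Starting form: 'gopug'
Rule 1: Vowel Harmony: all vowels become 'o' (matching first vowel). 'gopug' -> 'gopog'
Rule 2: Consonant Assimilation: no voiced obstruent (b/d/g/v/z) stands immediately before a voiceless consonant (p/t/k/s/f). No change.
Rule 3: Final Devoicing: word-final voiced obstruent 'g' becomes voiceless 'k'. 'gopog' -> 'gopok'
Final form: 'gopok'

gopok


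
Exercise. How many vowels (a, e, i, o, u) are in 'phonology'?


Vowels in 'phonology': o, o, o = 3 vowels.

3


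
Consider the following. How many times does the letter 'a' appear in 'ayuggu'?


Letter 'a' in 'ayuggu': found at position(s) 1 = 1 occurrence(s).

1


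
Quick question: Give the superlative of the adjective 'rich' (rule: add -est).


Apply superlative formation (add -est): 'rich' -> 'richest'.

richest


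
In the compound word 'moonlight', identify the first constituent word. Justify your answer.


Split 'moonlight' into 'moon' + 'light'. The first part is 'moon'.

moon


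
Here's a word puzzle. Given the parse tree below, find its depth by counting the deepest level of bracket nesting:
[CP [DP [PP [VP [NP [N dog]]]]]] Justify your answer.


Count bracket nesting levels:
'[' at pos 0: depth = 1
'[' at pos 4: depth = 2
'[' at pos 8: depth = 3
'[' at pos 12: depth = 4
'[' at pos 16: depth = 5
'[' at pos 20: depth = 6
Maximum depth reached: 6

6


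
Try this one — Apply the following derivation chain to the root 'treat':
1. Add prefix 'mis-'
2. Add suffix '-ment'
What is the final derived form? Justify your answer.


Step 1: Add prefix 'mis-' to 'treat' = 'mistreat'
Step 2: Add suffix '-ment' to 'mistreat' = 'mistreatment'

mistreatment


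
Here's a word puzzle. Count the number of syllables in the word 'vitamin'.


Break 'vitamin' into syllables: vi-ta-min -> vi | ta | min = 3 syllables

3 syllables


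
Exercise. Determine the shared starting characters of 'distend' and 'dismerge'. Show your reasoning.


Compare from the start: 3 characters match: 'dis'. Mismatch at position 4: 't' vs 'm'.

dis


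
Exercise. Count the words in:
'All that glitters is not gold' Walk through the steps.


Split into words: All | that | glitters | is | not | gold = 6 words.

6


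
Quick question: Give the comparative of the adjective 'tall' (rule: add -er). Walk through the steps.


Apply comparative formation (add -er): 'tall' -> 'taller'.

taller


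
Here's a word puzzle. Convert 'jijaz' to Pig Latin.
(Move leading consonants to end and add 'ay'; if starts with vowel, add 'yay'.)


'jijaz': move consonant cluster 'j' to end and add 'ay': 'ijazjay'.

ijazjay


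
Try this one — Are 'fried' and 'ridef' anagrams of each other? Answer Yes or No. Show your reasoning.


Sorted letters of 'fried': 'defir'
Sorted letters of 'ridef': 'defir'
They match.

Yes


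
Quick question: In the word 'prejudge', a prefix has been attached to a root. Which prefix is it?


The word 'prejudge' = 'pre' (prefix) + 'judge' (root). The prefix is 'pre'.

pre


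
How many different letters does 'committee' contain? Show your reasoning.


Unique letters in 'committee': {c, e, i, m, o, t} = 6 distinct letters.

6


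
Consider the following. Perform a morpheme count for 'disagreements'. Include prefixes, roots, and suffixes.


Decomposition: dis- (prefix) + agree (root) + -ment (suffix) + -s (plural) = 4 morpheme(s)

4 morphemes


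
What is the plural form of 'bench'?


Apply rule: Add -es (sibilant/fricative ending). 'bench' becomes 'benches'.

benches


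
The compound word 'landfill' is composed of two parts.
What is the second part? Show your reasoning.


Split 'landfill' into 'land' + 'fill'. The second part is 'fill'.

fill


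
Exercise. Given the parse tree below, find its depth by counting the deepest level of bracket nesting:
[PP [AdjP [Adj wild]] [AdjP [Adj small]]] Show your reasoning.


Count bracket nesting levels:
'[' at pos 0: depth = 1
'[' at pos 4: depth = 2
'[' at pos 10: depth = 3
'[' at pos 22: depth = 2
'[' at pos 28: depth = 3
Maximum depth reached: 3

3


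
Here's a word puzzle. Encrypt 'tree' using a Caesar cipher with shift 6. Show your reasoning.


Shift each letter by 6: t -> z, r -> x, e -> k, e -> k. Result: 'zxkk'.

zxkk


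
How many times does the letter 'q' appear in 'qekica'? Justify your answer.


Letter 'q' in 'qekica': found at position(s) 1 = 1 occurrence(s).

1


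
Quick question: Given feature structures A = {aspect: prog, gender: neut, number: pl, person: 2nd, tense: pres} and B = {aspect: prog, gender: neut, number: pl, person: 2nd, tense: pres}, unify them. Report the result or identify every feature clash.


Compare features:
aspect: A=prog vs B=prog -> unified: prog
gender: A=neut vs B=neut -> unified: neut
number: A=pl vs B=pl -> unified: pl
person: A=2nd vs B=2nd -> unified: 2nd
tense: A=pres vs B=pres -> unified: pres
No clashes found.

Unified: {aspect: prog, gender: neut, number: pl, person: 2nd, tense: pres}


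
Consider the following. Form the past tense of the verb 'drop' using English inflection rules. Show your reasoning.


Apply rule: Double final consonant and add -ed. 'drop' becomes 'dropped'.

dropped


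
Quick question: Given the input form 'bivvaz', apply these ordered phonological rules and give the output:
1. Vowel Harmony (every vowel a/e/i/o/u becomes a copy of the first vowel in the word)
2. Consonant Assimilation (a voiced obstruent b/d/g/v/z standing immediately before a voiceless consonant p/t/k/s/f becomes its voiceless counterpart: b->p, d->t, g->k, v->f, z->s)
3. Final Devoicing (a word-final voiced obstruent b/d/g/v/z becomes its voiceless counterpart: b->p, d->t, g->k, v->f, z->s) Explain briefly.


Starting form: 'bivvaz'
Rule 1: Vowel Harmony: all vowels become 'i' (matching first vowel). 'bivvaz' -> 'bivviz'
Rule 2: Consonant Assimilation: no voiced obstruent (b/d/g/v/z) stands immediately before a voiceless consonant (p/t/k/s/f). No change.
Rule 3: Final Devoicing: word-final voiced obstruent 'z' becomes voiceless 's'. 'bivviz' -> 'bivvis'
Final form: 'bivvis'

bivvis


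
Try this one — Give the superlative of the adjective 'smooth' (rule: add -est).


Apply superlative formation (add -est): 'smooth' -> 'smoothest'.

smoothest


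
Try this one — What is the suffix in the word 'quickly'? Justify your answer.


The word 'quickly' = 'quick' (root) + '-ly' (suffix). The suffix is '-ly'.

ly


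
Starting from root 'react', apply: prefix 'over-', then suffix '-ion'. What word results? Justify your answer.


Step 1: Add prefix 'over-' to 'react' = 'overreact'
Step 2: Add suffix '-ion' to 'overreact' = 'overreaction'

overreaction


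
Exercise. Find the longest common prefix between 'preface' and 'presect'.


Compare from the start: 3 characters match: 'pre'. Mismatch at position 4: 'f' vs 's'.

pre


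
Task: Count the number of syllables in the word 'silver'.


Break 'silver' into syllables: sil-ver -> sil | ver = 2 syllables

2 syllables


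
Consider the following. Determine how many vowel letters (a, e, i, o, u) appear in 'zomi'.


Vowels in 'zomi': o, i = 2 vowels.

2


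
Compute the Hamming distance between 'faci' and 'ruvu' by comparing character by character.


Alignment:
Position 1: 'f' vs 'r' = DIFFER
Position 2: 'a' vs 'u' = DIFFER
Position 3: 'c' vs 'v' = DIFFER
Position 4: 'i' vs 'u' = DIFFER
Total differences: 4

4


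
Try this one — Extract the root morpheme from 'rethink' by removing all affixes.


Remove prefix 're' from 'rethink' to get root 'think'.

think


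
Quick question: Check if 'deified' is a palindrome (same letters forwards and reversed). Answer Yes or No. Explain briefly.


Forward: 'deified'
Reversed: 'deified'
They are identical.

Yes


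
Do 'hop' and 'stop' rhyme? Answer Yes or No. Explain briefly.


Rime (stressed vowel + following sounds) of 'hop': -op = /ɒp/
Rime of 'stop': -op = /ɒp/
/ɒp/ and /ɒp/ are the same ending sound, so the words rhyme.

Yes


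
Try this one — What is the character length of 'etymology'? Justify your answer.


Spell out 'etymology' and number each letter: e(1), t(2), y(3), m(4), o(5), l(6), o(7), g(8), y(9). Total: 9 letters.

9


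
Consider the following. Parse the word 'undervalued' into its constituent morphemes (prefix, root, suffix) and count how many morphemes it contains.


Step 1: Identify prefix: 'under' (meaning: beneath/insufficient)
Step 2: Identify root: 'value'
Step 3: Identify suffix(es): 'ed'
Decomposition: under- (prefix: beneath/insufficient) + value (root) + -ed (suffix: past)
Total morphemes: 3

3 morphemes (under- (prefix: beneath/insufficient) + value (root) + -ed (suffix: past))


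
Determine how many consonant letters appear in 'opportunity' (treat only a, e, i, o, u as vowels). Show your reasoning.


Consonants in 'opportunity': p, p, r, t, n, t, y = 7 consonants.

7


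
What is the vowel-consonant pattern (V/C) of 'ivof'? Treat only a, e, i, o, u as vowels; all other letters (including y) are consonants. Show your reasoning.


Letter mapping: i = V, v = C, o = V, f = C.

VCVC


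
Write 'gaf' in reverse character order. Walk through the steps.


Reverse 'gaf' character by character: 'fag'.

fag


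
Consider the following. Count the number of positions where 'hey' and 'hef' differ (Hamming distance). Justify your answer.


Alignment:
Position 1: 'h' vs 'h' = match
Position 2: 'e' vs 'e' = match
Position 3: 'y' vs 'f' = DIFFER
Total differences: 1

1


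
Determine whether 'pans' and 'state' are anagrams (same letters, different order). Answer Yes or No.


Sorted letters of 'pans': 'anps'
Sorted letters of 'state': 'aestt'
They do not match.

No


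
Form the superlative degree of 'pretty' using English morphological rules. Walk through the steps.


Apply superlative formation (consonant + y: change y to i, add -est): 'pretty' -> 'prettiest'.

prettiest


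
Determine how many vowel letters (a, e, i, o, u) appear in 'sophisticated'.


Vowels in 'sophisticated': o, i, i, a, e = 5 vowels.

5


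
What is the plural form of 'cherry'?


Apply rule: Change -y to -ies (consonant + y). 'cherry' becomes 'cherries'.

cherries


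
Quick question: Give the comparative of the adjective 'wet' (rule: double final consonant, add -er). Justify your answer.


Apply comparative formation (double final consonant, add -er): 'wet' -> 'wetter'.

wetter


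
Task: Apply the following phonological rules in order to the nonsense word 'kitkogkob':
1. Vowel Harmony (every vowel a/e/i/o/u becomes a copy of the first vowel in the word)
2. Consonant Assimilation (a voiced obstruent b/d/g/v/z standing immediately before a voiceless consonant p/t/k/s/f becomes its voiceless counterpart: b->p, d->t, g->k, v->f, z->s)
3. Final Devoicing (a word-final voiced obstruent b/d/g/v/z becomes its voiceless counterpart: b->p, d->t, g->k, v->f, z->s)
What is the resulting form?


Starting form: 'kitkogkob'
Rule 1: Vowel Harmony: all vowels become 'i' (matching first vowel). 'kitkogkob' -> 'kitkigkib'
Rule 2: Consonant Assimilation: voiced obstruent before voiceless consonant becomes voiceless ('gk' -> 'kk'). 'kitkigkib' -> 'kitkikkib'
Rule 3: Final Devoicing: word-final voiced obstruent 'b' becomes voiceless 'p'. 'kitkikkib' -> 'kitkikkip'
Final form: 'kitkikkip'

kitkikkip


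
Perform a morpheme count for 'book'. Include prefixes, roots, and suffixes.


Decomposition: book (free morpheme) = 1 morpheme(s)

1 morphemes


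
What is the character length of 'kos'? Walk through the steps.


Spell out 'kos' and number each letter: k(1), o(2), s(3). Total: 3 letters.

3


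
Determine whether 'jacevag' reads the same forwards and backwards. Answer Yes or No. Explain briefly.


Forward: 'jacevag'
Reversed: 'gavecaj'
They differ.

No


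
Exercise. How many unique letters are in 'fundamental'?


Unique letters in 'fundamental': {a, d, e, f, l, m, n, t, u} = 9 distinct letters.

9


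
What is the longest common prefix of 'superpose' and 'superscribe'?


Compare from the start: 5 characters match: 'super'. Mismatch at position 6: 'p' vs 's'.

super


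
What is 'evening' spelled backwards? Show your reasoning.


Reverse 'evening' character by character: 'gnineve'.

gnineve


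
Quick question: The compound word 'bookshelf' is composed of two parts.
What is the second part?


Split 'bookshelf' into 'book' + 'shelf'. The second part is 'shelf'.

shelf


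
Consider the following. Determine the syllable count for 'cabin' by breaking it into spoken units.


Break 'cabin' into syllables: cab-in -> cab | in = 2 syllables

2 syllables


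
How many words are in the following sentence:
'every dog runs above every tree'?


Split into words: every | dog | runs | above | every | tree = 6 words.

6


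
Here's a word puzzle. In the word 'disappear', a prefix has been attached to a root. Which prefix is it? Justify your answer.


The word 'disappear' = 'dis' (prefix) + 'appear' (root). The prefix is 'dis'.

dis


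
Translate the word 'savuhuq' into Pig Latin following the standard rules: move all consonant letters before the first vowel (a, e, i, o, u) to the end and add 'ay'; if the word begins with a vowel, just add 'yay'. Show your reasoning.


'savuhuq': move consonant cluster 's' to end and add 'ay': 'avuhuqsay'.

avuhuqsay


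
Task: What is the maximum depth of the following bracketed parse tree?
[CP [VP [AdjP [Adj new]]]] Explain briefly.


Count bracket nesting levels:
'[' at pos 0: depth = 1
'[' at pos 4: depth = 2
'[' at pos 8: depth = 3
'[' at pos 14: depth = 4
Maximum depth reached: 4

4


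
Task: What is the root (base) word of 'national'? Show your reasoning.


Remove suffix '-al' from 'national' to get root 'nation'.

nation


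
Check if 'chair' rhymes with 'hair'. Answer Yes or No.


Rime (stressed vowel + following sounds) of 'chair': -air = /ɛər/
Rime of 'hair': -air = /ɛər/
/ɛər/ and /ɛər/ are the same ending sound, so the words rhyme.

Yes


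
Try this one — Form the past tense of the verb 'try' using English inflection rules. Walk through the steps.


Apply rule: Change -y to -ied. 'try' becomes 'tried'.

tried


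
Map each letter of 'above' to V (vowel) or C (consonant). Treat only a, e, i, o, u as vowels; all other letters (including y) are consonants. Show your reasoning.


Letter mapping: a = V, b = C, o = V, v = C, e = V.

VCVCV


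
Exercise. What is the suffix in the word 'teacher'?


The word 'teacher' = 'teach' (root) + '-er' (suffix). The suffix is '-er'.

er


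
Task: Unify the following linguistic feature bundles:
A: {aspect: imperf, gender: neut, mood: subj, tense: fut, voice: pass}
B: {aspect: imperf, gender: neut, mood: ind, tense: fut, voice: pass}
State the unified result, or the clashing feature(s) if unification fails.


Compare features:
aspect: A=imperf vs B=imperf -> unified: imperf
gender: A=neut vs B=neut -> unified: neut
mood: A=subj vs B=ind -> CLASH
tense: A=fut vs B=fut -> unified: fut
voice: A=pass vs B=pass -> unified: pass
Clash detected on feature 'mood' (subj vs ind); unification fails.

CLASH on 'mood' (subj vs ind)


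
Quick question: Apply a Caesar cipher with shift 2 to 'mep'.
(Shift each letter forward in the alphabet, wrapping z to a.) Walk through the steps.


Shift each letter by 2: m -> o, e -> g, p -> r. Result: 'ogr'.

ogr


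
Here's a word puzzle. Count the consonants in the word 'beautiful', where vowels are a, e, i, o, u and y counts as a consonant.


Consonants in 'beautiful': b, t, f, l = 4 consonants.

4


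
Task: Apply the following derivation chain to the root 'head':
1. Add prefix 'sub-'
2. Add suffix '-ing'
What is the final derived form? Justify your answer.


Step 1: Add prefix 'sub-' to 'head' = 'subhead'
Step 2: Add suffix '-ing' to 'subhead' = 'subheading'

subheading


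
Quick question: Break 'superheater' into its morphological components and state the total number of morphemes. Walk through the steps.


Step 1: Identify prefix: 'super' (meaning: above)
Step 2: Identify root: 'heat'
Step 3: Identify suffix(es): 'er'
Decomposition: super- (prefix: above) + heat (root) + -er (suffix: one who)
Total morphemes: 3

3 morphemes (super- (prefix: above) + heat (root) + -er (suffix: one who))


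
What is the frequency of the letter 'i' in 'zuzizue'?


Letter 'i' in 'zuzizue': found at position(s) 4 = 1 occurrence(s).

1


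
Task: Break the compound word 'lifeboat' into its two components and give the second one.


Split 'lifeboat' into 'life' + 'boat'. The second part is 'boat'.

boat


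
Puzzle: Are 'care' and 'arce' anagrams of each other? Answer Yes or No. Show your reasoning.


Sorted letters of 'care': 'acer'
Sorted letters of 'arce': 'acer'
They match.

Yes


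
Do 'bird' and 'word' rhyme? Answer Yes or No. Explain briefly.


Rime (stressed vowel + following sounds) of 'bird': -ird = /ɜːrd/
Rime of 'word': -ord = /ɜːrd/
/ɜːrd/ and /ɜːrd/ are the same ending sound, so the words rhyme.

Yes


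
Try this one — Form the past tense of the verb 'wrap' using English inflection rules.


Apply rule: Double final consonant and add -ed. 'wrap' becomes 'wrapped'.

wrapped
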